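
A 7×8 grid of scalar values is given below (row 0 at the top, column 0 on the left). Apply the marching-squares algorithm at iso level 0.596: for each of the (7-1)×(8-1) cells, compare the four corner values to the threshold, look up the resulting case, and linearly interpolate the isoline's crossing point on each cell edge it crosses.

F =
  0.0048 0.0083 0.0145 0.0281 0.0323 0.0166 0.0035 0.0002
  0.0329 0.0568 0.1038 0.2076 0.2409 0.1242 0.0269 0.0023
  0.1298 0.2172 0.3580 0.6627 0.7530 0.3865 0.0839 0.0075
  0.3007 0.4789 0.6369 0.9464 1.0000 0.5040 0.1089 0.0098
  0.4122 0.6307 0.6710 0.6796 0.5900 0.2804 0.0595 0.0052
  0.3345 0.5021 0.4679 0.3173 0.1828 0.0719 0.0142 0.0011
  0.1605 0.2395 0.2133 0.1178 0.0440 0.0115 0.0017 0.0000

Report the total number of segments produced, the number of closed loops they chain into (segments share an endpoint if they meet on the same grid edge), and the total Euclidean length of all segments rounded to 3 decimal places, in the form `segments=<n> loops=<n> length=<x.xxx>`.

cell (1,2): code 0100 → (1.853,3.000)–(2.000,2.781)
cell (1,3): code 1100 → (1.693,4.000)–(1.853,3.000)
cell (1,4): code 1000 → (2.000,4.428)–(1.693,4.000)
cell (2,1): code 0100 → (2.853,2.000)–(3.000,1.741)
cell (2,2): code 1110 → (2.000,2.781)–(2.853,2.000)
cell (2,4): code 1001 → (3.000,4.815)–(2.000,4.428)
cell (3,0): code 0100 → (3.771,1.000)–(4.000,0.841)
cell (3,1): code 1110 → (3.000,1.741)–(3.771,1.000)
cell (3,3): code 1011 → (4.000,3.933)–(3.985,4.000)
cell (3,4): code 0001 → (3.985,4.000)–(3.000,4.815)
cell (4,0): code 0010 → (4.000,0.841)–(4.270,1.000)
cell (4,1): code 0011 → (4.270,1.000)–(4.369,2.000)
cell (4,2): code 0011 → (4.369,2.000)–(4.231,3.000)
cell (4,3): code 0001 → (4.231,3.000)–(4.000,3.933)
total: 14 segments, chained into 1 closed loop(s), length Σ = 10.313061

segments=14 loops=1 length=10.313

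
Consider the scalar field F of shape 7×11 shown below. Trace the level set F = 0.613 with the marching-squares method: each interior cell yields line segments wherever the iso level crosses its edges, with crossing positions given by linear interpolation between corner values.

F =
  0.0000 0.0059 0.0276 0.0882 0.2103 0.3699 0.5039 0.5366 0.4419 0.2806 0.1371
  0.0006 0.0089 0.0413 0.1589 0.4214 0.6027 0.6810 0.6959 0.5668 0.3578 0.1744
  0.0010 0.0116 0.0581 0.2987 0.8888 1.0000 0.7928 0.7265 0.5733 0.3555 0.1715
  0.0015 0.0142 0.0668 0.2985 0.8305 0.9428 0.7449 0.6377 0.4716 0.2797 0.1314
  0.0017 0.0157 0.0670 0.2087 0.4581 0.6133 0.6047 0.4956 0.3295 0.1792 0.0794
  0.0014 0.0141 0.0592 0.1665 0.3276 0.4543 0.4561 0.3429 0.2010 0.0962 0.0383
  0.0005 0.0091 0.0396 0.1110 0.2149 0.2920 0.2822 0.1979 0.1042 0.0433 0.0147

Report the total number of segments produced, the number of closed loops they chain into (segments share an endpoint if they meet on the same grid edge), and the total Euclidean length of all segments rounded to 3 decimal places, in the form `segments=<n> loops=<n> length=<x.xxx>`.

cell (0,5): code 0100 → (0.616,6.000)–(1.000,5.132)
cell (0,6): code 1100 → (0.480,7.000)–(0.616,6.000)
cell (0,7): code 1000 → (1.000,7.642)–(0.480,7.000)
cell (1,3): code 0100 → (1.410,4.000)–(2.000,3.533)
cell (1,4): code 1100 → (1.026,5.000)–(1.410,4.000)
cell (1,5): code 1110 → (1.000,5.132)–(1.026,5.000)
cell (1,7): code 1001 → (2.000,7.741)–(1.000,7.642)
cell (2,3): code 0110 → (2.000,3.533)–(3.000,3.591)
cell (2,7): code 1001 → (3.000,7.149)–(2.000,7.741)
cell (3,3): code 0010 → (3.000,3.591)–(3.584,4.000)
cell (3,4): code 0111 → (3.584,4.000)–(4.000,4.998)
cell (3,5): code 1011 → (4.000,5.035)–(3.941,6.000)
cell (3,6): code 0011 → (3.941,6.000)–(3.174,7.000)
cell (3,7): code 0001 → (3.174,7.000)–(3.000,7.149)
cell (4,4): code 0010 → (4.000,4.998)–(4.002,5.000)
cell (4,5): code 0001 → (4.002,5.000)–(4.000,5.035)
total: 16 segments, chained into 1 closed loop(s), length Σ = 12.199887

segments=16 loops=1 length=12.200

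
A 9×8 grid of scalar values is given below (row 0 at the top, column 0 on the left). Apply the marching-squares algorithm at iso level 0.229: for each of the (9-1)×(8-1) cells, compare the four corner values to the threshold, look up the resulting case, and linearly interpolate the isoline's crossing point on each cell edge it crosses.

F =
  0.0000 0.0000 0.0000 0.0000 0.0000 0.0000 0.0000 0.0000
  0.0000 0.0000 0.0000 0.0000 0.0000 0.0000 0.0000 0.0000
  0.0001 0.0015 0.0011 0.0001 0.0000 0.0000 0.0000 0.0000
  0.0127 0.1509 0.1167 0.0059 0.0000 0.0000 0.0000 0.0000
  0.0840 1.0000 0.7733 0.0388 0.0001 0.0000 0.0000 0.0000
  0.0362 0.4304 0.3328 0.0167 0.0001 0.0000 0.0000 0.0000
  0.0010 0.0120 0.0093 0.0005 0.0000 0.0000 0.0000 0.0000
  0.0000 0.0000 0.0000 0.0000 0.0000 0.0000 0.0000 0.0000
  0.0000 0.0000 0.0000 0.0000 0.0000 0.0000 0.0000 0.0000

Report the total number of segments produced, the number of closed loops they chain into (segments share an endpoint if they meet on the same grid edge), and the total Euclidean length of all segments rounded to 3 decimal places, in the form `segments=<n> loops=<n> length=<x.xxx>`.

cell (3,0): code 0100 → (3.092,1.000)–(4.000,0.158)
cell (3,1): code 1100 → (3.171,2.000)–(3.092,1.000)
cell (3,2): code 1000 → (4.000,2.741)–(3.171,2.000)
cell (4,0): code 0110 → (4.000,0.158)–(5.000,0.489)
cell (4,2): code 1001 → (5.000,2.328)–(4.000,2.741)
cell (5,0): code 0010 → (5.000,0.489)–(5.481,1.000)
cell (5,1): code 0011 → (5.481,1.000)–(5.321,2.000)
cell (5,2): code 0001 → (5.321,2.000)–(5.000,2.328)
total: 8 segments, chained into 1 closed loop(s), length Σ = 7.662113

segments=8 loops=1 length=7.662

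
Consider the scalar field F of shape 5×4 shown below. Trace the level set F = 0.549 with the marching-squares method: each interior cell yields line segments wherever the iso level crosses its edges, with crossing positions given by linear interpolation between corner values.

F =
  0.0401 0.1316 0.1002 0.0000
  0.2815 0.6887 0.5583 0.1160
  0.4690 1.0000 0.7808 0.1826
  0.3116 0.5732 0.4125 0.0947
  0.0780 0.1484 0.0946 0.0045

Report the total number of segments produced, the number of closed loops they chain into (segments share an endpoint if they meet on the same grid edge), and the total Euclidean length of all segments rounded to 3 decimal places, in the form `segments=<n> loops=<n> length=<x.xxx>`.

cell (0,0): code 0100 → (0.749,1.000)–(1.000,0.657)
cell (0,1): code 1100 → (0.980,2.000)–(0.749,1.000)
cell (0,2): code 1000 → (1.000,2.021)–(0.980,2.000)
cell (1,0): code 0110 → (1.000,0.657)–(2.000,0.151)
cell (1,2): code 1001 → (2.000,2.387)–(1.000,2.021)
cell (2,0): code 0110 → (2.000,0.151)–(3.000,0.907)
cell (2,1): code 1011 → (3.000,1.151)–(2.629,2.000)
cell (2,2): code 0001 → (2.629,2.000)–(2.000,2.387)
cell (3,0): code 0010 → (3.000,0.907)–(3.057,1.000)
cell (3,1): code 0001 → (3.057,1.000)–(3.000,1.151)
total: 10 segments, chained into 1 closed loop(s), length Σ = 6.855881

segments=10 loops=1 length=6.856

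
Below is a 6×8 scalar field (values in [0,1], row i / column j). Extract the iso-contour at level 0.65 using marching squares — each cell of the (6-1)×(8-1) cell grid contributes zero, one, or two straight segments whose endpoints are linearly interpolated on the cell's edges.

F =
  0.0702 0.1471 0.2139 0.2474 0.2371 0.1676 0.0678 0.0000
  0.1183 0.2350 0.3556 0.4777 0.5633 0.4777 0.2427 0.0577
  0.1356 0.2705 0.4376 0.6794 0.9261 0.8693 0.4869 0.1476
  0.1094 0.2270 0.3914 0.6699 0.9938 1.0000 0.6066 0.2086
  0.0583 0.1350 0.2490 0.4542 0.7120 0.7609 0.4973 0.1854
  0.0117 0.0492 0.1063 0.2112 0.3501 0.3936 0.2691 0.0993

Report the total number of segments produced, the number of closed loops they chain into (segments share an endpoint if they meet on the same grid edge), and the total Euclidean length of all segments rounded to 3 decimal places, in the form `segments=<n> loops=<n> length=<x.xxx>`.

cell (1,2): code 0100 → (1.854,3.000)–(2.000,2.878)
cell (1,3): code 1100 → (1.239,4.000)–(1.854,3.000)
cell (1,4): code 1100 → (1.440,5.000)–(1.239,4.000)
cell (1,5): code 1000 → (2.000,5.573)–(1.440,5.000)
cell (2,2): code 0110 → (2.000,2.878)–(3.000,2.929)
cell (2,5): code 1001 → (3.000,5.890)–(2.000,5.573)
cell (3,2): code 0010 → (3.000,2.929)–(3.092,3.000)
cell (3,3): code 0111 → (3.092,3.000)–(4.000,3.760)
cell (3,5): code 1001 → (4.000,5.421)–(3.000,5.890)
cell (4,3): code 0010 → (4.000,3.760)–(4.171,4.000)
cell (4,4): code 0011 → (4.171,4.000)–(4.302,5.000)
cell (4,5): code 0001 → (4.302,5.000)–(4.000,5.421)
total: 12 segments, chained into 1 closed loop(s), length Σ = 9.461933

segments=12 loops=1 length=9.462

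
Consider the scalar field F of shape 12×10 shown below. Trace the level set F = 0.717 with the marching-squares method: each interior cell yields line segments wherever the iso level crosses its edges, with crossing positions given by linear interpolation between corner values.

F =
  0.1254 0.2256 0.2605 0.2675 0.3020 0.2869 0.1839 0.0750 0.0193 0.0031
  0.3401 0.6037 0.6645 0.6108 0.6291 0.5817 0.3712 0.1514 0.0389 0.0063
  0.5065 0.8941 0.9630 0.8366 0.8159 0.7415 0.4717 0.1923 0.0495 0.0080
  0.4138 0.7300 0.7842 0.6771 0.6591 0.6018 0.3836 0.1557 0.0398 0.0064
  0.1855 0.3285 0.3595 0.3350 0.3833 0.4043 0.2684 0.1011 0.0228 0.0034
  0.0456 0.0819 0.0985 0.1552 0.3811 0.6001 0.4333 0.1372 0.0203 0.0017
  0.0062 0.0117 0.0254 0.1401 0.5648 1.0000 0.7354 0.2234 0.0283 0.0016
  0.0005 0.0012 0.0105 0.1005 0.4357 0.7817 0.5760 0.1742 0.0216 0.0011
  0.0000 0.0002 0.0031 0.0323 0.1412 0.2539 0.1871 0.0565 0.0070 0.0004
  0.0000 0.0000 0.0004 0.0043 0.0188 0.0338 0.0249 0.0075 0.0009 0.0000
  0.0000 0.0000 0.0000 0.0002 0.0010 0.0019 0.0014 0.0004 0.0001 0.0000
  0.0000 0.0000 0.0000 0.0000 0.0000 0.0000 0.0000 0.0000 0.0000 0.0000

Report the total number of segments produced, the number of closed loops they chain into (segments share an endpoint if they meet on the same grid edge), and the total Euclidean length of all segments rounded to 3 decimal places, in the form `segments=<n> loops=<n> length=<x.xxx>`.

segments=22 loops=2 length=15.742

cell (1,0): code 0100 → (1.390,1.000)–(2.000,0.543)
cell (1,1): code 1100 → (1.176,2.000)–(1.390,1.000)
cell (1,2): code 1100 → (1.470,3.000)–(1.176,2.000)
cell (1,3): code 1100 → (1.471,4.000)–(1.470,3.000)
cell (1,4): code 1100 → (1.847,5.000)–(1.471,4.000)
cell (1,5): code 1000 → (2.000,5.091)–(1.847,5.000)
cell (2,0): code 0110 → (2.000,0.543)–(3.000,0.959)
cell (2,2): code 1011 → (3.000,2.627)–(2.750,3.000)
cell (2,3): code 0011 → (2.750,3.000)–(2.631,4.000)
cell (2,4): code 0011 → (2.631,4.000)–(2.175,5.000)
cell (2,5): code 0001 → (2.175,5.000)–(2.000,5.091)
cell (3,0): code 0010 → (3.000,0.959)–(3.032,1.000)
cell (3,1): code 0011 → (3.032,1.000)–(3.158,2.000)
cell (3,2): code 0001 → (3.158,2.000)–(3.000,2.627)
cell (5,4): code 0100 → (5.292,5.000)–(6.000,4.350)
cell (5,5): code 1100 → (5.939,6.000)–(5.292,5.000)
cell (5,6): code 1000 → (6.000,6.036)–(5.939,6.000)
cell (6,4): code 0110 → (6.000,4.350)–(7.000,4.813)
cell (6,5): code 1011 → (7.000,5.315)–(6.115,6.000)
cell (6,6): code 0001 → (6.115,6.000)–(6.000,6.036)
cell (7,4): code 0010 → (7.000,4.813)–(7.123,5.000)
cell (7,5): code 0001 → (7.123,5.000)–(7.000,5.315)
total: 22 segments, chained into 2 closed loop(s), length Σ = 15.742145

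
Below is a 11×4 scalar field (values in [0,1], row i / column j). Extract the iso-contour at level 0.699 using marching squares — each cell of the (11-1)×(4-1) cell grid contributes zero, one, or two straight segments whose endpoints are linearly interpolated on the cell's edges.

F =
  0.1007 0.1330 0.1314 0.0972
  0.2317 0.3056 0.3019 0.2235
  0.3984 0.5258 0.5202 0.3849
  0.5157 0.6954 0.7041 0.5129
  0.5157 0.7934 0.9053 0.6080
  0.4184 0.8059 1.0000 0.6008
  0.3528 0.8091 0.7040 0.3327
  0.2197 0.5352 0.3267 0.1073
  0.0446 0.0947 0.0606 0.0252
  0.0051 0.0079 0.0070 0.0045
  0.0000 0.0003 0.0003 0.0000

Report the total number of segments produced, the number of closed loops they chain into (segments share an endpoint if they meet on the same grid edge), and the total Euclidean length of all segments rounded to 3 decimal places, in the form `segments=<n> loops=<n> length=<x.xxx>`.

segments=12 loops=1 length=9.074

cell (2,1): code 0100 → (2.972,2.000)–(3.000,1.414)
cell (2,2): code 1000 → (3.000,2.027)–(2.972,2.000)
cell (3,0): code 0100 → (3.037,1.000)–(4.000,0.660)
cell (3,1): code 1110 → (3.000,1.414)–(3.037,1.000)
cell (3,2): code 1001 → (4.000,2.694)–(3.000,2.027)
cell (4,0): code 0110 → (4.000,0.660)–(5.000,0.724)
cell (4,2): code 1001 → (5.000,2.754)–(4.000,2.694)
cell (5,0): code 0110 → (5.000,0.724)–(6.000,0.759)
cell (5,2): code 1001 → (6.000,2.013)–(5.000,2.754)
cell (6,0): code 0010 → (6.000,0.759)–(6.402,1.000)
cell (6,1): code 0011 → (6.402,1.000)–(6.013,2.000)
cell (6,2): code 0001 → (6.013,2.000)–(6.000,2.013)
total: 12 segments, chained into 1 closed loop(s), length Σ = 9.073834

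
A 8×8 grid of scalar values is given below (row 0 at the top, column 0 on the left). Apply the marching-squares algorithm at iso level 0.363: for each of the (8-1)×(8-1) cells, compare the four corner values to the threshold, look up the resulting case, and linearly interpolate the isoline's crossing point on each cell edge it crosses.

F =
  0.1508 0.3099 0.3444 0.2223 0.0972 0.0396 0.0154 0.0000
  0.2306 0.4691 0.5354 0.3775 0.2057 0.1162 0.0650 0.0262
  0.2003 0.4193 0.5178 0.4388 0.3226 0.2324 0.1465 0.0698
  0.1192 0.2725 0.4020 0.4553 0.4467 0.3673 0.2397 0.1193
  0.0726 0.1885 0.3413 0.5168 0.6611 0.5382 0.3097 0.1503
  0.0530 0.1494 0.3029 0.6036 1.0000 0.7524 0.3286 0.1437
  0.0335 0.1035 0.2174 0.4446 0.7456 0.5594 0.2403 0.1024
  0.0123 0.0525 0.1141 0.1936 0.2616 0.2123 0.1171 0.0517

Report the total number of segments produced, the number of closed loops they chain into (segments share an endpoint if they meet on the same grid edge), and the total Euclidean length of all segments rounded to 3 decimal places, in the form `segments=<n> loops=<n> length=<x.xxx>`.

segments=22 loops=1 length=18.442

cell (0,0): code 0100 → (0.334,1.000)–(1.000,0.555)
cell (0,1): code 1100 → (0.097,2.000)–(0.334,1.000)
cell (0,2): code 1100 → (0.907,3.000)–(0.097,2.000)
cell (0,3): code 1000 → (1.000,3.084)–(0.907,3.000)
cell (1,0): code 0110 → (1.000,0.555)–(2.000,0.743)
cell (1,3): code 1001 → (2.000,3.652)–(1.000,3.084)
cell (2,0): code 0010 → (2.000,0.743)–(2.384,1.000)
cell (2,1): code 0111 → (2.384,1.000)–(3.000,1.699)
cell (2,3): code 1101 → (2.326,4.000)–(2.000,3.652)
cell (2,4): code 1100 → (2.968,5.000)–(2.326,4.000)
cell (2,5): code 1000 → (3.000,5.034)–(2.968,5.000)
cell (3,1): code 0010 → (3.000,1.699)–(3.643,2.000)
cell (3,2): code 0111 → (3.643,2.000)–(4.000,2.124)
cell (3,5): code 1001 → (4.000,5.767)–(3.000,5.034)
cell (4,2): code 0110 → (4.000,2.124)–(5.000,2.200)
cell (4,5): code 1001 → (5.000,5.919)–(4.000,5.767)
cell (5,2): code 0110 → (5.000,2.200)–(6.000,2.641)
cell (5,5): code 1001 → (6.000,5.615)–(5.000,5.919)
cell (6,2): code 0010 → (6.000,2.641)–(6.325,3.000)
cell (6,3): code 0011 → (6.325,3.000)–(6.790,4.000)
cell (6,4): code 0011 → (6.790,4.000)–(6.566,5.000)
cell (6,5): code 0001 → (6.566,5.000)–(6.000,5.615)
total: 22 segments, chained into 1 closed loop(s), length Σ = 18.442010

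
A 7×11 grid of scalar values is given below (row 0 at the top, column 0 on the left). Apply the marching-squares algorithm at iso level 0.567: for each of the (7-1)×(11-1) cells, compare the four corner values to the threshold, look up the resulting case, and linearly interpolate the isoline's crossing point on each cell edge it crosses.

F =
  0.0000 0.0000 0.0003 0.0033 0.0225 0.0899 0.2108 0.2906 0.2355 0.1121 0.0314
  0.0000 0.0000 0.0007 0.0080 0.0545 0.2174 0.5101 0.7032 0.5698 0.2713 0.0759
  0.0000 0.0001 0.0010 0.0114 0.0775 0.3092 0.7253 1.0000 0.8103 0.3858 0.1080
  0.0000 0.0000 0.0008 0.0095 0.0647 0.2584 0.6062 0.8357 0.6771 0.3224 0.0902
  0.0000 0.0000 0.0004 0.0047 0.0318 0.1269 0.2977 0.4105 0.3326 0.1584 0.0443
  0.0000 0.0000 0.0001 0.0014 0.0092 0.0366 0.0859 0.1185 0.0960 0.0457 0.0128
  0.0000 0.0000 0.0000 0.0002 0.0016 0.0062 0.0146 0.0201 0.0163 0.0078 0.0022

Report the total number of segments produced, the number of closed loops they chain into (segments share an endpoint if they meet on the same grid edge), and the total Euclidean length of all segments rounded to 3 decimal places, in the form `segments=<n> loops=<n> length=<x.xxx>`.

cell (0,6): code 0100 → (0.670,7.000)–(1.000,6.295)
cell (0,7): code 1100 → (0.992,8.000)–(0.670,7.000)
cell (0,8): code 1000 → (1.000,8.009)–(0.992,8.000)
cell (1,5): code 0100 → (1.264,6.000)–(2.000,5.620)
cell (1,6): code 1110 → (1.000,6.295)–(1.264,6.000)
cell (1,8): code 1001 → (2.000,8.573)–(1.000,8.009)
cell (2,5): code 0110 → (2.000,5.620)–(3.000,5.887)
cell (2,8): code 1001 → (3.000,8.310)–(2.000,8.573)
cell (3,5): code 0010 → (3.000,5.887)–(3.127,6.000)
cell (3,6): code 0011 → (3.127,6.000)–(3.632,7.000)
cell (3,7): code 0011 → (3.632,7.000)–(3.320,8.000)
cell (3,8): code 0001 → (3.320,8.000)–(3.000,8.310)
total: 12 segments, chained into 1 closed loop(s), length Σ = 9.066230

segments=12 loops=1 length=9.066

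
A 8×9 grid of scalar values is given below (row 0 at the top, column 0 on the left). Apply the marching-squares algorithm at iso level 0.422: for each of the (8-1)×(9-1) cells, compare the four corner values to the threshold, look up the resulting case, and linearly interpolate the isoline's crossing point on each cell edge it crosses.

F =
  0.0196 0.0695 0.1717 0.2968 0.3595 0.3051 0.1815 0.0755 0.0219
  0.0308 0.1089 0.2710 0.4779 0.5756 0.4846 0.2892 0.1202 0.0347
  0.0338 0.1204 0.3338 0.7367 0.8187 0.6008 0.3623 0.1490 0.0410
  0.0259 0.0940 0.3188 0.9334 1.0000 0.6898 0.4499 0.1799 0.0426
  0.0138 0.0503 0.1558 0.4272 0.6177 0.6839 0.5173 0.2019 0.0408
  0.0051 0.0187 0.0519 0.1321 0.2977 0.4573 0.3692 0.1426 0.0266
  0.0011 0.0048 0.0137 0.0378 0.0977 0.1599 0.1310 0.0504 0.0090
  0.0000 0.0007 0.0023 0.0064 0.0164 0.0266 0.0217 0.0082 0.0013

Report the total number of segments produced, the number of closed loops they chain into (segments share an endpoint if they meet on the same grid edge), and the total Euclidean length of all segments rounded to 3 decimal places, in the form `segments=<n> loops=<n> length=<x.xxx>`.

cell (0,2): code 0100 → (0.691,3.000)–(1.000,2.730)
cell (0,3): code 1100 → (0.289,4.000)–(0.691,3.000)
cell (0,4): code 1100 → (0.651,5.000)–(0.289,4.000)
cell (0,5): code 1000 → (1.000,5.320)–(0.651,5.000)
cell (1,2): code 0110 → (1.000,2.730)–(2.000,2.219)
cell (1,5): code 1001 → (2.000,5.750)–(1.000,5.320)
cell (2,2): code 0110 → (2.000,2.219)–(3.000,2.168)
cell (2,5): code 1101 → (2.682,6.000)–(2.000,5.750)
cell (2,6): code 1000 → (3.000,6.103)–(2.682,6.000)
cell (3,2): code 0110 → (3.000,2.168)–(4.000,2.981)
cell (3,6): code 1001 → (4.000,6.302)–(3.000,6.103)
cell (4,2): code 0010 → (4.000,2.981)–(4.018,3.000)
cell (4,3): code 0011 → (4.018,3.000)–(4.612,4.000)
cell (4,4): code 0111 → (4.612,4.000)–(5.000,4.779)
cell (4,5): code 1011 → (5.000,5.401)–(4.643,6.000)
cell (4,6): code 0001 → (4.643,6.000)–(4.000,6.302)
cell (5,4): code 0010 → (5.000,4.779)–(5.119,5.000)
cell (5,5): code 0001 → (5.119,5.000)–(5.000,5.401)
total: 18 segments, chained into 1 closed loop(s), length Σ = 13.743371

segments=18 loops=1 length=13.743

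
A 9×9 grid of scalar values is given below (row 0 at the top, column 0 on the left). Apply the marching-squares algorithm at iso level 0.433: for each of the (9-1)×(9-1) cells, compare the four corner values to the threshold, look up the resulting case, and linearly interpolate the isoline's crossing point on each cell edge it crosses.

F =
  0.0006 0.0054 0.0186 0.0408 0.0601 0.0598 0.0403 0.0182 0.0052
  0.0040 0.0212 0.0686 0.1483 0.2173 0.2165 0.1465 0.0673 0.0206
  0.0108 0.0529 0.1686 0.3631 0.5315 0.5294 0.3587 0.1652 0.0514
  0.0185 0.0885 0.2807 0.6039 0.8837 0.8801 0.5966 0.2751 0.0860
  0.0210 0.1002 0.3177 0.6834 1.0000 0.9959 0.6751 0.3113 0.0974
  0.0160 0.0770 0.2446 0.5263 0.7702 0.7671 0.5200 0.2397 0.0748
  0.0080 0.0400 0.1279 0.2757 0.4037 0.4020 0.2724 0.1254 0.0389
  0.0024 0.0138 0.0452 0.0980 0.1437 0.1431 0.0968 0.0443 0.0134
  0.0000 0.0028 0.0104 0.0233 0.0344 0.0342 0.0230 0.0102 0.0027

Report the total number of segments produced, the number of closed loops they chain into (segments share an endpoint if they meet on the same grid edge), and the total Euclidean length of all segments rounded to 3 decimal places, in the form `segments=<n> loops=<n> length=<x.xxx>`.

cell (1,3): code 0100 → (1.687,4.000)–(2.000,3.415)
cell (1,4): code 1100 → (1.692,5.000)–(1.687,4.000)
cell (1,5): code 1000 → (2.000,5.565)–(1.692,5.000)
cell (2,2): code 0100 → (2.290,3.000)–(3.000,2.471)
cell (2,3): code 1110 → (2.000,3.415)–(2.290,3.000)
cell (2,5): code 1101 → (2.312,6.000)–(2.000,5.565)
cell (2,6): code 1000 → (3.000,6.509)–(2.312,6.000)
cell (3,2): code 0110 → (3.000,2.471)–(4.000,2.315)
cell (3,6): code 1001 → (4.000,6.665)–(3.000,6.509)
cell (4,2): code 0110 → (4.000,2.315)–(5.000,2.669)
cell (4,6): code 1001 → (5.000,6.310)–(4.000,6.665)
cell (5,2): code 0010 → (5.000,2.669)–(5.372,3.000)
cell (5,3): code 0011 → (5.372,3.000)–(5.920,4.000)
cell (5,4): code 0011 → (5.920,4.000)–(5.915,5.000)
cell (5,5): code 0011 → (5.915,5.000)–(5.351,6.000)
cell (5,6): code 0001 → (5.351,6.000)–(5.000,6.310)
total: 16 segments, chained into 1 closed loop(s), length Σ = 13.491089

segments=16 loops=1 length=13.491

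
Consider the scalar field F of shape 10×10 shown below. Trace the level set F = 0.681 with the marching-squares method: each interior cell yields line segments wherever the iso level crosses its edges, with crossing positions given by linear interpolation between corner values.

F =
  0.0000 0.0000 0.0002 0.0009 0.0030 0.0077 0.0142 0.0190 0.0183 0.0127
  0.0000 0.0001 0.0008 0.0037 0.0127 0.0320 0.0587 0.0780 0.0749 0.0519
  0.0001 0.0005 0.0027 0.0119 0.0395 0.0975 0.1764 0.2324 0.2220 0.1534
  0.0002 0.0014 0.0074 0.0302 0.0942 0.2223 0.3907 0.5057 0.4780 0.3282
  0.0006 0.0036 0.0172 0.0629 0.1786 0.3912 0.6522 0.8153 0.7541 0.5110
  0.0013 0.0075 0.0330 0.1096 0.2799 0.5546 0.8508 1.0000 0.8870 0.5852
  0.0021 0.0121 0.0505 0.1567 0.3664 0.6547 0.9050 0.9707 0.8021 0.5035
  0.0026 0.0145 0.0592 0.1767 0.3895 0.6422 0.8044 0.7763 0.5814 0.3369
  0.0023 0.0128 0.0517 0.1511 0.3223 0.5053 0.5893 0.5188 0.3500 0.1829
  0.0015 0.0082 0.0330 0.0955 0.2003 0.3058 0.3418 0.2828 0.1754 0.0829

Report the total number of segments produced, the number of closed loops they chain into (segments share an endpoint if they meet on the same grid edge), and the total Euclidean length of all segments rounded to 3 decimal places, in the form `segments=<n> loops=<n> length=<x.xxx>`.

cell (3,6): code 0100 → (3.566,7.000)–(4.000,6.177)
cell (3,7): code 1100 → (3.735,8.000)–(3.566,7.000)
cell (3,8): code 1000 → (4.000,8.301)–(3.735,8.000)
cell (4,5): code 0100 → (4.145,6.000)–(5.000,5.427)
cell (4,6): code 1110 → (4.000,6.177)–(4.145,6.000)
cell (4,8): code 1001 → (5.000,8.683)–(4.000,8.301)
cell (5,5): code 0110 → (5.000,5.427)–(6.000,5.105)
cell (5,8): code 1001 → (6.000,8.406)–(5.000,8.683)
cell (6,5): code 0110 → (6.000,5.105)–(7.000,5.239)
cell (6,7): code 1011 → (7.000,7.489)–(6.549,8.000)
cell (6,8): code 0001 → (6.549,8.000)–(6.000,8.406)
cell (7,5): code 0010 → (7.000,5.239)–(7.574,6.000)
cell (7,6): code 0011 → (7.574,6.000)–(7.370,7.000)
cell (7,7): code 0001 → (7.370,7.000)–(7.000,7.489)
total: 14 segments, chained into 1 closed loop(s), length Σ = 11.721604

segments=14 loops=1 length=11.722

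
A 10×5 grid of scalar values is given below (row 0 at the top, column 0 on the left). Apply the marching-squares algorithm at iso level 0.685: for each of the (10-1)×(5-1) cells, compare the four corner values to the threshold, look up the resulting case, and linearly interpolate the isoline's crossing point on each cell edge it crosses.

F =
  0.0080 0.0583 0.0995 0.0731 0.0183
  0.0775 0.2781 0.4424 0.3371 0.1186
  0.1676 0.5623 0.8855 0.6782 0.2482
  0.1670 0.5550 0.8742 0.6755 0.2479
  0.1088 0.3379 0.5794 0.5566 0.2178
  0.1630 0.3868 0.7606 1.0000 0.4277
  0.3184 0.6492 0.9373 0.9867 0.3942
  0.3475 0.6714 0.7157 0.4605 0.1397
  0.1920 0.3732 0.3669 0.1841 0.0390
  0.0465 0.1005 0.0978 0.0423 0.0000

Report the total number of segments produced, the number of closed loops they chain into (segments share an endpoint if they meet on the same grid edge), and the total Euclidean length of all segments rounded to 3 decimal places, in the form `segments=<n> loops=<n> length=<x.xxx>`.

cell (1,1): code 0100 → (1.548,2.000)–(2.000,1.380)
cell (1,2): code 1000 → (2.000,2.967)–(1.548,2.000)
cell (2,1): code 0110 → (2.000,1.380)–(3.000,1.407)
cell (2,2): code 1001 → (3.000,2.952)–(2.000,2.967)
cell (3,1): code 0010 → (3.000,1.407)–(3.642,2.000)
cell (3,2): code 0001 → (3.642,2.000)–(3.000,2.952)
cell (4,1): code 0100 → (4.583,2.000)–(5.000,1.798)
cell (4,2): code 1100 → (4.290,3.000)–(4.583,2.000)
cell (4,3): code 1000 → (5.000,3.550)–(4.290,3.000)
cell (5,1): code 0110 → (5.000,1.798)–(6.000,1.124)
cell (5,3): code 1001 → (6.000,3.509)–(5.000,3.550)
cell (6,1): code 0110 → (6.000,1.124)–(7.000,1.307)
cell (6,2): code 1011 → (7.000,2.120)–(6.573,3.000)
cell (6,3): code 0001 → (6.573,3.000)–(6.000,3.509)
cell (7,1): code 0010 → (7.000,1.307)–(7.088,2.000)
cell (7,2): code 0001 → (7.088,2.000)–(7.000,2.120)
total: 16 segments, chained into 2 closed loop(s), length Σ = 14.077726

segments=16 loops=2 length=14.078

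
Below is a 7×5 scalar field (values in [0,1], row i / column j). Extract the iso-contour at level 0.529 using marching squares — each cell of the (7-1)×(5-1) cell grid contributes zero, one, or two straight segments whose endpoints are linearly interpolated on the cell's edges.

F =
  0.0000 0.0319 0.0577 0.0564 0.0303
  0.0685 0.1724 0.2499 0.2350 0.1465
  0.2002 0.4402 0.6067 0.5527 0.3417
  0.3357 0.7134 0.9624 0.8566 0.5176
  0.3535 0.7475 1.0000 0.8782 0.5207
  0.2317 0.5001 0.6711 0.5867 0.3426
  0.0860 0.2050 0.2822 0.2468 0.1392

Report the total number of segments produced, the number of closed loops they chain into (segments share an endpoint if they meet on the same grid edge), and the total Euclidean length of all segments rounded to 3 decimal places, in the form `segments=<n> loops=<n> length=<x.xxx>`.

cell (1,1): code 0100 → (1.782,2.000)–(2.000,1.533)
cell (1,2): code 1100 → (1.925,3.000)–(1.782,2.000)
cell (1,3): code 1000 → (2.000,3.112)–(1.925,3.000)
cell (2,0): code 0100 → (2.325,1.000)–(3.000,0.512)
cell (2,1): code 1110 → (2.000,1.533)–(2.325,1.000)
cell (2,3): code 1001 → (3.000,3.966)–(2.000,3.112)
cell (3,0): code 0110 → (3.000,0.512)–(4.000,0.445)
cell (3,3): code 1001 → (4.000,3.977)–(3.000,3.966)
cell (4,0): code 0010 → (4.000,0.445)–(4.883,1.000)
cell (4,1): code 0111 → (4.883,1.000)–(5.000,1.169)
cell (4,3): code 1001 → (5.000,3.236)–(4.000,3.977)
cell (5,1): code 0010 → (5.000,1.169)–(5.365,2.000)
cell (5,2): code 0011 → (5.365,2.000)–(5.170,3.000)
cell (5,3): code 0001 → (5.170,3.000)–(5.000,3.236)
total: 14 segments, chained into 1 closed loop(s), length Σ = 11.145262

segments=14 loops=1 length=11.145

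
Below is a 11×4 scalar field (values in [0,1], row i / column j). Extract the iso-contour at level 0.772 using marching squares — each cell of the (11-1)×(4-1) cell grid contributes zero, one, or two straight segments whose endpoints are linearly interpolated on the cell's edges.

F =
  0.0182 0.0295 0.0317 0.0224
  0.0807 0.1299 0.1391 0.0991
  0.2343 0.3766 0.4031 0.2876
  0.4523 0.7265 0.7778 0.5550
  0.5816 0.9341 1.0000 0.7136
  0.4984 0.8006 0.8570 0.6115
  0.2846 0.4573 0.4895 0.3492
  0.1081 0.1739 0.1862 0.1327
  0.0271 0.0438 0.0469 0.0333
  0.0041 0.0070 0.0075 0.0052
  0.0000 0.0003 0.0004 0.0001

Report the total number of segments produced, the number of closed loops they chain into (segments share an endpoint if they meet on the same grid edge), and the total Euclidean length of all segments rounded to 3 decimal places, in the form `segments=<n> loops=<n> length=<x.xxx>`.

segments=10 loops=1 length=6.941

cell (2,1): code 0100 → (2.985,2.000)–(3.000,1.887)
cell (2,2): code 1000 → (3.000,2.026)–(2.985,2.000)
cell (3,0): code 0100 → (3.219,1.000)–(4.000,0.540)
cell (3,1): code 1110 → (3.000,1.887)–(3.219,1.000)
cell (3,2): code 1001 → (4.000,2.796)–(3.000,2.026)
cell (4,0): code 0110 → (4.000,0.540)–(5.000,0.905)
cell (4,2): code 1001 → (5.000,2.346)–(4.000,2.796)
cell (5,0): code 0010 → (5.000,0.905)–(5.083,1.000)
cell (5,1): code 0011 → (5.083,1.000)–(5.231,2.000)
cell (5,2): code 0001 → (5.231,2.000)–(5.000,2.346)
total: 10 segments, chained into 1 closed loop(s), length Σ = 6.940823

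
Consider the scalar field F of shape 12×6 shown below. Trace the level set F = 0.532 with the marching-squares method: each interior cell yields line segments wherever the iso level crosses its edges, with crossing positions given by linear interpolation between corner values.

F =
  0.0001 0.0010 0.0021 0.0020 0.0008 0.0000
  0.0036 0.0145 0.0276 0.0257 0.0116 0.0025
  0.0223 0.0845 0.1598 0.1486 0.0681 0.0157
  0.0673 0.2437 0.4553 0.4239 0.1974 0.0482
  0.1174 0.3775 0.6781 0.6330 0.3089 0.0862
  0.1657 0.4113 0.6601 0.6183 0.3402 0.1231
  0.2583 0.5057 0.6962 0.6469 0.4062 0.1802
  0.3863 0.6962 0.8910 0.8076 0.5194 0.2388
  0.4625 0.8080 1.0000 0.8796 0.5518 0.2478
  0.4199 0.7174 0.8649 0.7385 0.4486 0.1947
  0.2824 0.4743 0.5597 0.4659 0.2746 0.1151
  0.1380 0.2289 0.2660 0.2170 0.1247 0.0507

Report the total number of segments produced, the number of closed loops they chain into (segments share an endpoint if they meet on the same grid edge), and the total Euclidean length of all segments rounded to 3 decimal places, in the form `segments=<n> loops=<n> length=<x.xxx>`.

segments=22 loops=1 length=17.045

cell (3,1): code 0100 → (3.344,2.000)–(4.000,1.514)
cell (3,2): code 1100 → (3.517,3.000)–(3.344,2.000)
cell (3,3): code 1000 → (4.000,3.312)–(3.517,3.000)
cell (4,1): code 0110 → (4.000,1.514)–(5.000,1.485)
cell (4,3): code 1001 → (5.000,3.310)–(4.000,3.312)
cell (5,1): code 0110 → (5.000,1.485)–(6.000,1.138)
cell (5,3): code 1001 → (6.000,3.477)–(5.000,3.310)
cell (6,0): code 0100 → (6.138,1.000)–(7.000,0.470)
cell (6,1): code 1110 → (6.000,1.138)–(6.138,1.000)
cell (6,3): code 1001 → (7.000,3.956)–(6.000,3.477)
cell (7,0): code 0110 → (7.000,0.470)–(8.000,0.201)
cell (7,3): code 1101 → (7.389,4.000)–(7.000,3.956)
cell (7,4): code 1000 → (8.000,4.065)–(7.389,4.000)
cell (8,0): code 0110 → (8.000,0.201)–(9.000,0.377)
cell (8,3): code 1011 → (9.000,3.712)–(8.192,4.000)
cell (8,4): code 0001 → (8.192,4.000)–(8.000,4.065)
cell (9,0): code 0010 → (9.000,0.377)–(9.763,1.000)
cell (9,1): code 0111 → (9.763,1.000)–(10.000,1.676)
cell (9,2): code 1011 → (10.000,2.295)–(9.758,3.000)
cell (9,3): code 0001 → (9.758,3.000)–(9.000,3.712)
cell (10,1): code 0010 → (10.000,1.676)–(10.094,2.000)
cell (10,2): code 0001 → (10.094,2.000)–(10.000,2.295)
total: 22 segments, chained into 1 closed loop(s), length Σ = 17.045498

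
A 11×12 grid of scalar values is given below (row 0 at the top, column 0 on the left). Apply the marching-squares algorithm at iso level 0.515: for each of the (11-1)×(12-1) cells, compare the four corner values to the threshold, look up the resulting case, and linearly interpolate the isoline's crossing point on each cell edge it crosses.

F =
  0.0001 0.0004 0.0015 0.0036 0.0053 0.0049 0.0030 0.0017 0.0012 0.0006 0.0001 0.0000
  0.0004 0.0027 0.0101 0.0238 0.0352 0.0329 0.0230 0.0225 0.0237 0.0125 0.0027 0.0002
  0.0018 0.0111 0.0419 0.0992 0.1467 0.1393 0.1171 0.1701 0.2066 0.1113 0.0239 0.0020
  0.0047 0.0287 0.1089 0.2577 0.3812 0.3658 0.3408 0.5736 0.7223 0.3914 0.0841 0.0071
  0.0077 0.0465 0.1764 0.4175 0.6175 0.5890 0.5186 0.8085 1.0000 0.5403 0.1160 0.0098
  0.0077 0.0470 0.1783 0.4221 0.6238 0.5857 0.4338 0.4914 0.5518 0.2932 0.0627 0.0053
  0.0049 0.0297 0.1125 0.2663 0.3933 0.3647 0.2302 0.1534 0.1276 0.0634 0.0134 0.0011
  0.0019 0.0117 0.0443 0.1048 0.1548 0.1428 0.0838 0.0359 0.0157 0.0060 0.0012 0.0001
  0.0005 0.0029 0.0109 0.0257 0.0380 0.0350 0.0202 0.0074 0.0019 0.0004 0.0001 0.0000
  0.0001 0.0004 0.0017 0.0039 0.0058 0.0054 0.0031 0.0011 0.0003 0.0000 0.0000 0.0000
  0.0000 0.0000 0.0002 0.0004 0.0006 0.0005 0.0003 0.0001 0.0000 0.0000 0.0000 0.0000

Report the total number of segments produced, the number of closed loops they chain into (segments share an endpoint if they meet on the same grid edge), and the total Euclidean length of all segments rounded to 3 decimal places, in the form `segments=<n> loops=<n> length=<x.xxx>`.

segments=20 loops=1 length=15.379

cell (2,6): code 0100 → (2.855,7.000)–(3.000,6.748)
cell (2,7): code 1100 → (2.598,8.000)–(2.855,7.000)
cell (2,8): code 1000 → (3.000,8.626)–(2.598,8.000)
cell (3,3): code 0100 → (3.566,4.000)–(4.000,3.487)
cell (3,4): code 1100 → (3.668,5.000)–(3.566,4.000)
cell (3,5): code 1100 → (3.980,6.000)–(3.668,5.000)
cell (3,6): code 1110 → (3.000,6.748)–(3.980,6.000)
cell (3,8): code 1101 → (3.830,9.000)–(3.000,8.626)
cell (3,9): code 1000 → (4.000,9.060)–(3.830,9.000)
cell (4,3): code 0110 → (4.000,3.487)–(5.000,3.461)
cell (4,5): code 1011 → (5.000,5.465)–(4.042,6.000)
cell (4,6): code 0011 → (4.042,6.000)–(4.926,7.000)
cell (4,7): code 0111 → (4.926,7.000)–(5.000,7.391)
cell (4,8): code 1011 → (5.000,8.142)–(4.102,9.000)
cell (4,9): code 0001 → (4.102,9.000)–(4.000,9.060)
cell (5,3): code 0010 → (5.000,3.461)–(5.472,4.000)
cell (5,4): code 0011 → (5.472,4.000)–(5.320,5.000)
cell (5,5): code 0001 → (5.320,5.000)–(5.000,5.465)
cell (5,7): code 0010 → (5.000,7.391)–(5.087,8.000)
cell (5,8): code 0001 → (5.087,8.000)–(5.000,8.142)
total: 20 segments, chained into 1 closed loop(s), length Σ = 15.378542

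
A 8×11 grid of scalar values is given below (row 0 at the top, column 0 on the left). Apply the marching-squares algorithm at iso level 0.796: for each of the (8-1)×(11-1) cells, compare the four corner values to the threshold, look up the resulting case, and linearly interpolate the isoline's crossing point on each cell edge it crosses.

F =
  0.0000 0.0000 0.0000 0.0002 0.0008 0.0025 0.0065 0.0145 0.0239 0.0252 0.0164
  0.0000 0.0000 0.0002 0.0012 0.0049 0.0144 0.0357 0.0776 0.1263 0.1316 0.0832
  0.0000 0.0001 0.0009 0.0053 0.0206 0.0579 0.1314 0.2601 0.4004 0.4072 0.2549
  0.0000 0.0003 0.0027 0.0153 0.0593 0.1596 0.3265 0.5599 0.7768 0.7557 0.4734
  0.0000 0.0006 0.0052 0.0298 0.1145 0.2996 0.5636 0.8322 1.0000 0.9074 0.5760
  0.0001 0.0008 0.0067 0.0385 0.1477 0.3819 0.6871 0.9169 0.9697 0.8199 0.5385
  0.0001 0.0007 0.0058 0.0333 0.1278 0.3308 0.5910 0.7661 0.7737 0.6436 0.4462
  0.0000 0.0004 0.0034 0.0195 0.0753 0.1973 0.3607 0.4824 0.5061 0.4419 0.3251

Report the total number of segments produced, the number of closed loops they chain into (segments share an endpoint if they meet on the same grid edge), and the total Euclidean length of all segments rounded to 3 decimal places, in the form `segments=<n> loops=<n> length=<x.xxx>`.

segments=10 loops=1 length=8.760

cell (3,6): code 0100 → (3.867,7.000)–(4.000,6.865)
cell (3,7): code 1100 → (3.086,8.000)–(3.867,7.000)
cell (3,8): code 1100 → (3.266,9.000)–(3.086,8.000)
cell (3,9): code 1000 → (4.000,9.336)–(3.266,9.000)
cell (4,6): code 0110 → (4.000,6.865)–(5.000,6.474)
cell (4,9): code 1001 → (5.000,9.085)–(4.000,9.336)
cell (5,6): code 0010 → (5.000,6.474)–(5.802,7.000)
cell (5,7): code 0011 → (5.802,7.000)–(5.886,8.000)
cell (5,8): code 0011 → (5.886,8.000)–(5.136,9.000)
cell (5,9): code 0001 → (5.136,9.000)–(5.000,9.085)
total: 10 segments, chained into 1 closed loop(s), length Σ = 8.759587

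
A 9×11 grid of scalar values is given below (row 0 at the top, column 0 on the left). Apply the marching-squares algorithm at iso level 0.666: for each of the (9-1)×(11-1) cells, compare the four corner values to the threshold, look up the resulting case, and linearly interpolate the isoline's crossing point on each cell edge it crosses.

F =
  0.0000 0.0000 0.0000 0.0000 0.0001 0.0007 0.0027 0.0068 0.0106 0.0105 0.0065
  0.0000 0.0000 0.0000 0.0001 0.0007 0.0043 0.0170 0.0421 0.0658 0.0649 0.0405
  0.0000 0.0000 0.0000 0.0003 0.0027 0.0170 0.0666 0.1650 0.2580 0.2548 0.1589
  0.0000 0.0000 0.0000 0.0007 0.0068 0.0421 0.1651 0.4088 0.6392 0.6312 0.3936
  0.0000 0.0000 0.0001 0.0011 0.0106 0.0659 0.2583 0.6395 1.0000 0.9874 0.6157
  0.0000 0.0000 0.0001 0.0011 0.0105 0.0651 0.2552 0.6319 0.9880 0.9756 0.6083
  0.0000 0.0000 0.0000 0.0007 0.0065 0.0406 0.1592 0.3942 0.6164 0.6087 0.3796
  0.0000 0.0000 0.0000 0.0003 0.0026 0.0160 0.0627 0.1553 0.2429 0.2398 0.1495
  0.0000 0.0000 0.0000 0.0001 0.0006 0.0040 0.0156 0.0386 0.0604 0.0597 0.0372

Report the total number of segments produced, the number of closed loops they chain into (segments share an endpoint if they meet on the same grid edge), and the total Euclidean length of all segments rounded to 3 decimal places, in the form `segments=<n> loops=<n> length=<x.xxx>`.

segments=8 loops=1 length=9.006

cell (3,7): code 0100 → (3.074,8.000)–(4.000,7.074)
cell (3,8): code 1100 → (3.098,9.000)–(3.074,8.000)
cell (3,9): code 1000 → (4.000,9.865)–(3.098,9.000)
cell (4,7): code 0110 → (4.000,7.074)–(5.000,7.096)
cell (4,9): code 1001 → (5.000,9.843)–(4.000,9.865)
cell (5,7): code 0010 → (5.000,7.096)–(5.867,8.000)
cell (5,8): code 0011 → (5.867,8.000)–(5.844,9.000)
cell (5,9): code 0001 → (5.844,9.000)–(5.000,9.843)
total: 8 segments, chained into 1 closed loop(s), length Σ = 9.005557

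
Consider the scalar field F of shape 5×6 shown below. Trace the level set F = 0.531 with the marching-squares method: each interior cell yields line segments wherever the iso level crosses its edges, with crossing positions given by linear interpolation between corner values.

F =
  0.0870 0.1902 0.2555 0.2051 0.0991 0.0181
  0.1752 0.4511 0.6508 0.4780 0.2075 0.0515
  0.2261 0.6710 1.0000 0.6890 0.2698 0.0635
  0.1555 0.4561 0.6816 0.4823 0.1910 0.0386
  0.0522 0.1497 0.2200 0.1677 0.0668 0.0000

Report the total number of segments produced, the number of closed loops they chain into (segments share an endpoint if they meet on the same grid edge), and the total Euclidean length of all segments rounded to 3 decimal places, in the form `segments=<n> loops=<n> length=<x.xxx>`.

segments=12 loops=1 length=7.877

cell (0,1): code 0100 → (0.697,2.000)–(1.000,1.400)
cell (0,2): code 1000 → (1.000,2.693)–(0.697,2.000)
cell (1,0): code 0100 → (1.363,1.000)–(2.000,0.685)
cell (1,1): code 1110 → (1.000,1.400)–(1.363,1.000)
cell (1,2): code 1101 → (1.251,3.000)–(1.000,2.693)
cell (1,3): code 1000 → (2.000,3.377)–(1.251,3.000)
cell (2,0): code 0010 → (2.000,0.685)–(2.651,1.000)
cell (2,1): code 0111 → (2.651,1.000)–(3.000,1.332)
cell (2,2): code 1011 → (3.000,2.756)–(2.764,3.000)
cell (2,3): code 0001 → (2.764,3.000)–(2.000,3.377)
cell (3,1): code 0010 → (3.000,1.332)–(3.326,2.000)
cell (3,2): code 0001 → (3.326,2.000)–(3.000,2.756)
total: 12 segments, chained into 1 closed loop(s), length Σ = 7.877138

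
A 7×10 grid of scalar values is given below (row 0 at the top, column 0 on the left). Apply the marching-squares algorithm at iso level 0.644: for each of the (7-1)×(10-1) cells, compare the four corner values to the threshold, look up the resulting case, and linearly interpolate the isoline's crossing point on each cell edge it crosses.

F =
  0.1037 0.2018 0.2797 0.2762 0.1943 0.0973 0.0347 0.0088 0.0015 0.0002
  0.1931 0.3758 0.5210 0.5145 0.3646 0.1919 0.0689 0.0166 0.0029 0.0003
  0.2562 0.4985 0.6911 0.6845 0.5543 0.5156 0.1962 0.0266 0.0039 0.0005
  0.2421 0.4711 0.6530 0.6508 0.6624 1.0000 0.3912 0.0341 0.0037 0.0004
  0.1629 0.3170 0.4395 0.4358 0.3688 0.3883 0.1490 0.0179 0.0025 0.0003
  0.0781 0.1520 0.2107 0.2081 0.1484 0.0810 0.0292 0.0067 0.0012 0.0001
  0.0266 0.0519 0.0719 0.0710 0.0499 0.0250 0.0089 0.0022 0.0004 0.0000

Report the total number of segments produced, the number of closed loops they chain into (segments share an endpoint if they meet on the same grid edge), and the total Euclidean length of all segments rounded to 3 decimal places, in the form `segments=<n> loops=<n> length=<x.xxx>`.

segments=12 loops=1 length=9.964

cell (1,1): code 0100 → (1.723,2.000)–(2.000,1.755)
cell (1,2): code 1100 → (1.762,3.000)–(1.723,2.000)
cell (1,3): code 1000 → (2.000,3.311)–(1.762,3.000)
cell (2,1): code 0110 → (2.000,1.755)–(3.000,1.951)
cell (2,3): code 1101 → (2.830,4.000)–(2.000,3.311)
cell (2,4): code 1100 → (2.265,5.000)–(2.830,4.000)
cell (2,5): code 1000 → (3.000,5.585)–(2.265,5.000)
cell (3,1): code 0010 → (3.000,1.951)–(3.042,2.000)
cell (3,2): code 0011 → (3.042,2.000)–(3.032,3.000)
cell (3,3): code 0011 → (3.032,3.000)–(3.063,4.000)
cell (3,4): code 0011 → (3.063,4.000)–(3.582,5.000)
cell (3,5): code 0001 → (3.582,5.000)–(3.000,5.585)
total: 12 segments, chained into 1 closed loop(s), length Σ = 9.964314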